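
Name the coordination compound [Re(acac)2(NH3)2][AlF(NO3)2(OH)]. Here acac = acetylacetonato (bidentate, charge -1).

bis(acetylacetonato)diamminerhenium(III) fluorohydroxodinitratoaluminate(III)

Both ions are complex: the cation is named first with the plain metal name, the anion second with the -ate form; each ion's ligands are alphabetised independently.
Aluminium is always +3 in its complexes; the anion's ligand charges sum to -4, so the complex anion is 1−.
A 1:1 salt means the cation carries the equal and opposite charge, 1+.
Cation: ligand charges sum to -2; for the ion to be 1+, Re = +3.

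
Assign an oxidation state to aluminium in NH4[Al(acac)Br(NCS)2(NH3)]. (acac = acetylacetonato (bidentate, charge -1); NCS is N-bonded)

+3

1 ammonium outside the brackets (+1 each) → the complex ion is 1−.
Ligand charges: 1×acac = -1; 2×NCS = -2; 1×Br = -1; 1×NH3 neutral; sum -4.
Al + (-4) = 1− ⇒ Al is +3.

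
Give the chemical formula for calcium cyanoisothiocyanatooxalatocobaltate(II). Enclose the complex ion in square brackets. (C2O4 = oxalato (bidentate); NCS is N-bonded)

Ligands: 1 oxalato (C2O4, -2), 1 cyano (CN, -1), 1 isothiocyanato (NCS, -1). Ligand charge sum = -4.
With Co in oxidation state +2, the complex ion is [Co...]^2−.
Charge balance with calcium (+2) requires 1 complex ion per 1 calcium.

Ca[Co(C2O4)(CN)(NCS)]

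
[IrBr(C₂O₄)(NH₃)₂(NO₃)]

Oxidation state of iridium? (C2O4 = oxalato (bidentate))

+4

No counter-ion: the bracketed complex is neutral.
Ligand charges: 1×NO3 = -1; 1×Br = -1; 2×NH3 neutral; 1×C2O4 = -2; sum -4.
Ir + (-4) = 0 ⇒ Ir is +4.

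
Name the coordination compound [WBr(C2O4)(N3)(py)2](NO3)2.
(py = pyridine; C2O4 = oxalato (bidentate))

The 2 nitrate counter-ions carry a total charge of -2, so each complex ion is 2+.
Ligand charges: 2×pyridine (neutral), 1×azido (-1 each), 1×oxalato (-2 each), 1×bromo (-1 each); total -4. So W + (-4) = 2+, giving W = +6.
Ligands are named alphabetically: azido before bromo before oxalato before pyridine.

azidobromooxalatobis(pyridine)tungsten(VI) nitrate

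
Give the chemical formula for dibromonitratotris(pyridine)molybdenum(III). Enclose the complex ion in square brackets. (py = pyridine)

Ligands: 1 nitrato (NO3, -1), 3 pyridine (py, neutral), 2 bromo (Br, -1). Ligand charge sum = -3.
With Mo in oxidation state +3, the complex ion is [Mo...].

[MoBr2(NO3)(py)3]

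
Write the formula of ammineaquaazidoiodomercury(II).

Ligands: 1 ammine (NH3, neutral), 1 azido (N3, -1), 1 aqua (H2O, neutral), 1 iodo (I, -1). Ligand charge sum = -2.
With Hg in oxidation state +2, the complex ion is [Hg...].

[Hg(H2O)I(N3)(NH3)]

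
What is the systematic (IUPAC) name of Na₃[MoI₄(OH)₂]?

The 3 sodium counter-ions carry a total charge of +3, so each complex ion is 3−.
Ligand charges: 2×hydroxo (-1 each), 4×iodo (-1 each); total -6. So Mo + (-6) = 3−, giving Mo = +3.
Ligands are named alphabetically: hydroxo before iodo.
The complex ion is anionic, so molybdenum takes the -ate form molybdate(III).

sodium dihydroxotetraiodomolybdate(III)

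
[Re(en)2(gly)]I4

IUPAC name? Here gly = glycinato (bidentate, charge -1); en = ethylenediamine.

bis(ethylenediamine)(glycinato)rhenium(V) iodide

The 4 iodide counter-ions carry a total charge of -4, so each complex ion is 4+.
Ligand charges: 1×glycinato (-1 each), 2×ethylenediamine (neutral); total -1. So Re + (-1) = 4+, giving Re = +5.
Ligands are named alphabetically: ethylenediamine before glycinato.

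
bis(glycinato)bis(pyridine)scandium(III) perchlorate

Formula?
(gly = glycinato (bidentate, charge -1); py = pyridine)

Ligands: 2 glycinato (gly, -1), 2 pyridine (py, neutral). Ligand charge sum = -2.
Charge balance with perchlorate (-1) requires 1 complex ion per 1 perchlorate.

[Sc(gly)2(py)2]ClO4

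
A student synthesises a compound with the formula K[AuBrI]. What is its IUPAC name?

The 1 potassium counter-ion carries a total charge of +1, so each complex ion is 1−.
Ligand charges: 1×iodo (-1 each), 1×bromo (-1 each); total -2. So Au + (-2) = 1−, giving Au = +1.
Ligands are named alphabetically: bromo before iodo.
The complex ion is anionic, so gold takes the -ate form aurate(I).

potassium bromoiodoaurate(I)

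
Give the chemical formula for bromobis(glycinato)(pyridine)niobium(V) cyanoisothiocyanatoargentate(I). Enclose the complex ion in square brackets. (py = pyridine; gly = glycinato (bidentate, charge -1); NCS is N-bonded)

Cation [Nb…]: ligand charges -3, Nb(V) ⇒ ion charge 2+.
Anion [Ag…]: ligand charges -2, Ag(I) ⇒ ion charge 1−.
One 2+ cation requires 2 of the 1− anion.

[NbBr(gly)2(py)][Ag(CN)(NCS)]2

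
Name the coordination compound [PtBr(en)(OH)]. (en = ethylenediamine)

bromo(ethylenediamine)hydroxoplatinum(II)

There is no counter-ion, so the complex is neutral overall.
Ligand charges: 1×ethylenediamine (neutral), 1×bromo (-1 each), 1×hydroxo (-1 each); total -2. So Pt + (-2) = 0, giving Pt = +2.
Ligands are named alphabetically: bromo before ethylenediamine before hydroxo.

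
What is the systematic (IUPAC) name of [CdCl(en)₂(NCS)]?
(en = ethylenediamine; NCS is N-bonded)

chlorobis(ethylenediamine)isothiocyanatocadmium(II)

There is no counter-ion, so the complex is neutral overall.
Ligand charges: 2×ethylenediamine (neutral), 1×isothiocyanato (-1 each), 1×chloro (-1 each); total -2. So Cd + (-2) = 0, giving Cd = +2.
Ligands are named alphabetically: chloro before ethylenediamine before isothiocyanato.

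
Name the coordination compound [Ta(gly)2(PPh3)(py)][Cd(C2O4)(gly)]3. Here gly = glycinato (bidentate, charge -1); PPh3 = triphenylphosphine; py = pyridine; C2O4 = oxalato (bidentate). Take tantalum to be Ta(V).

Both ions are complex: the cation is named first with the plain metal name, the anion second with the -ate form; each ion's ligands are alphabetised independently.
Ta is given as +5; the cation's ligand charges sum to -2, so the complex cation is 3+.
With 3 anions per cation, each anion must be 3/3 = 1−.
Anion: ligand charges sum to -3; for the ion to be 1−, Cd = +2.

bis(glycinato)(pyridine)(triphenylphosphine)tantalum(V) (glycinato)oxalatocadmate(II)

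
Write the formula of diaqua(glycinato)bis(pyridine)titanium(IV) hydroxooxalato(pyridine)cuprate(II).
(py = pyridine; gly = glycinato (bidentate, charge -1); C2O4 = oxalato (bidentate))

Cation [Ti…]: ligand charges -1, Ti(IV) ⇒ ion charge 3+.
Anion [Cu…]: ligand charges -3, Cu(II) ⇒ ion charge 1−.

[Ti(gly)(H2O)2(py)2][Cu(C2O4)(OH)(py)]3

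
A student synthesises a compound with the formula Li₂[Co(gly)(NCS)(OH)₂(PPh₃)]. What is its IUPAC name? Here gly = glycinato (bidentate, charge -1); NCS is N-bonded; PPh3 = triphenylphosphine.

lithium (glycinato)dihydroxoisothiocyanato(triphenylphosphine)cobaltate(II)

The 2 lithium counter-ions carry a total charge of +2, so each complex ion is 2−.
Ligand charges: 1×glycinato (-1 each), 1×isothiocyanato (-1 each), 2×hydroxo (-1 each), 1×triphenylphosphine (neutral); total -4. So Co + (-4) = 2−, giving Co = +2.
The complex ion is anionic, so cobalt takes the -ate form cobaltate(II).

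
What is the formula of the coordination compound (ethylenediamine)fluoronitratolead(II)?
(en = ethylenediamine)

[Pb(en)F(NO3)]

Ligands: 1 nitrato (NO3, -1), 1 ethylenediamine (en, neutral), 1 fluoro (F, -1). Ligand charge sum = -2.
With Pb in oxidation state +2, the complex ion is [Pb...].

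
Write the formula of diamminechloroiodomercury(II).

Ligands: 2 ammine (NH3, neutral), 1 iodo (I, -1), 1 chloro (Cl, -1). Ligand charge sum = -2.
With Hg in oxidation state +2, the complex ion is [Hg...].

[HgClI(NH3)2]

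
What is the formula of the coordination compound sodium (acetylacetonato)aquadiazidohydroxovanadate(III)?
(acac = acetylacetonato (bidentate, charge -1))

Na[V(acac)(H2O)(N3)2(OH)]

Ligands: 1 hydroxo (OH, -1), 1 aqua (H2O, neutral), 1 acetylacetonato (acac, -1), 2 azido (N3, -1). Ligand charge sum = -4.
Charge balance with sodium (+1) requires 1 complex ion per 1 sodium.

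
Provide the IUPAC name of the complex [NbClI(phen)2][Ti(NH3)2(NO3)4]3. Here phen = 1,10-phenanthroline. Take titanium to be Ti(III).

Ti is given as +3; the anion's ligand charges sum to -4, so the complex anion is 1−.
With 3 anions per cation, the cation must be 3×1 = 3+.
Cation: ligand charges sum to -2; for the ion to be 3+, Nb = +5.

chloroiodobis(1,10-phenanthroline)niobium(V) diamminetetranitratotitanate(III)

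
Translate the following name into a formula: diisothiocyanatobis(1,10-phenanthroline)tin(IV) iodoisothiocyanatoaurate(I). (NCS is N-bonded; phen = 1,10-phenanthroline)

Cation [Sn…]: ligand charges -2, Sn(IV) ⇒ ion charge 2+.
Anion [Au…]: ligand charges -2, Au(I) ⇒ ion charge 1−.
One 2+ cation requires 2 of the 1− anion.

[Sn(NCS)2(phen)2][AuI(NCS)]2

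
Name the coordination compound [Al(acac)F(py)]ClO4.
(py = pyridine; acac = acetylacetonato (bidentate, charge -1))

The 1 perchlorate counter-ion carries a total charge of -1, so each complex ion is 1+.
Ligand charges: 1×pyridine (neutral), 1×acetylacetonato (-1 each), 1×fluoro (-1 each); total -2. So Al + (-2) = 1+, giving Al = +3.
Ligands are named alphabetically: acetylacetonato before fluoro before pyridine.

(acetylacetonato)fluoro(pyridine)aluminium(III) perchlorate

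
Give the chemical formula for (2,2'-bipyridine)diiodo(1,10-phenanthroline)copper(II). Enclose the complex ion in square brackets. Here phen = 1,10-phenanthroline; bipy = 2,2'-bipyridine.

Ligands: 2 iodo (I, -1), 1 1,10-phenanthroline (phen, neutral), 1 2,2'-bipyridine (bipy, neutral). Ligand charge sum = -2.
With Cu in oxidation state +2, the complex ion is [Cu...].

[Cu(bipy)I2(phen)]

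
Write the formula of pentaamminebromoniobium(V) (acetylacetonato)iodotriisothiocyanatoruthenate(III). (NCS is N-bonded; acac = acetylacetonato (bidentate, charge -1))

Cation [Nb…]: ligand charges -1, Nb(V) ⇒ ion charge 4+.
Anion [Ru…]: ligand charges -5, Ru(III) ⇒ ion charge 2−.
One 4+ cation requires 2 of the 2− anion.

[NbBr(NH3)5][Ru(acac)I(NCS)3]2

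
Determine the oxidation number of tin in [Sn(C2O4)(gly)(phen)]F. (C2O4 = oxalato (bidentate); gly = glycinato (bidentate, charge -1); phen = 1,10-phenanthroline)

+4

1 fluoride outside the brackets (-1 each) → the complex ion is 1+.
Ligand charges: 1×C2O4 = -2; 1×gly = -1; 1×phen neutral; sum -3.
Sn + (-3) = 1+ ⇒ Sn is +4.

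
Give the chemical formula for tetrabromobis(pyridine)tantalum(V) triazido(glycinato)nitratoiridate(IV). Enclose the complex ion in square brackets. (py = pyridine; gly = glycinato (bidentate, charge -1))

Cation [Ta…]: ligand charges -4, Ta(V) ⇒ ion charge 1+.
Anion [Ir…]: ligand charges -5, Ir(IV) ⇒ ion charge 1−.
One 1+ cation balances one 1− anion.

[TaBr4(py)2][Ir(gly)(N3)3(NO3)]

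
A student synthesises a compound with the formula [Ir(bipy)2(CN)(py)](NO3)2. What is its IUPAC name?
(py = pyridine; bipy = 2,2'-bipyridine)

bis(2,2'-bipyridine)cyano(pyridine)iridium(III) nitrate

The 2 nitrate counter-ions carry a total charge of -2, so each complex ion is 2+.
Ligand charges: 1×cyano (-1 each), 1×pyridine (neutral), 2×2,2'-bipyridine (neutral); total -1. So Ir + (-1) = 2+, giving Ir = +3.
Ligands are named alphabetically: bipyridine before cyano before pyridine.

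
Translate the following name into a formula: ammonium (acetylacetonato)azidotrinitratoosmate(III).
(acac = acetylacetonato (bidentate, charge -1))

Ligands: 1 acetylacetonato (acac, -1), 3 nitrato (NO3, -1), 1 azido (N3, -1). Ligand charge sum = -5.
Charge balance with ammonium (+1) requires 1 complex ion per 2 ammonium.

(NH4)2[Os(acac)(N3)(NO3)3]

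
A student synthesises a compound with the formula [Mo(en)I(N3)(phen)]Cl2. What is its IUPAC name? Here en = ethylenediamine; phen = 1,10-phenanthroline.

azido(ethylenediamine)iodo(1,10-phenanthroline)molybdenum(IV) chloride

The 2 chloride counter-ions carry a total charge of -2, so each complex ion is 2+.
Ligand charges: 1×ethylenediamine (neutral), 1×1,10-phenanthroline (neutral), 1×iodo (-1 each), 1×azido (-1 each); total -2. So Mo + (-2) = 2+, giving Mo = +4.
Ligands are named alphabetically: azido before ethylenediamine before iodo before phenanthroline.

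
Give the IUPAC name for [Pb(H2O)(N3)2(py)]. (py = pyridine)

aquadiazido(pyridine)lead(II)

There is no counter-ion, so the complex is neutral overall.
Ligand charges: 1×pyridine (neutral), 1×aqua (neutral), 2×azido (-1 each); total -2. So Pb + (-2) = 0, giving Pb = +2.
Ligands are named alphabetically: aqua before azido before pyridine.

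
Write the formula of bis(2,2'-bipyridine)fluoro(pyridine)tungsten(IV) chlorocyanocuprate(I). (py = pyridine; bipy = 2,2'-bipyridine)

Cation [W…]: ligand charges -1, W(IV) ⇒ ion charge 3+.
Anion [Cu…]: ligand charges -2, Cu(I) ⇒ ion charge 1−.
One 3+ cation requires 3 of the 1− anion.

[W(bipy)2F(py)][CuCl(CN)]3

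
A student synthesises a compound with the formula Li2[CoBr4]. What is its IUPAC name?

The 2 lithium counter-ions carry a total charge of +2, so each complex ion is 2−.
Ligand charges: 4×bromo (-1 each); total -4. So Co + (-4) = 2−, giving Co = +2.
The complex ion is anionic, so cobalt takes the -ate form cobaltate(II).

lithium tetrabromocobaltate(II)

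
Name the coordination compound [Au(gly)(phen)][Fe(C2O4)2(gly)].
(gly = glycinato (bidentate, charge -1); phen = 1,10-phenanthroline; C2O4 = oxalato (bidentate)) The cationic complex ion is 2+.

(glycinato)(1,10-phenanthroline)gold(III) (glycinato)dioxalatoferrate(III)

The complex cation is given as 2+; its ligand charges sum to -1, so Au = +3.
A 1:1 salt means the anion carries the equal and opposite charge, 2−.
Anion: ligand charges sum to -5; for the ion to be 2−, Fe = +3.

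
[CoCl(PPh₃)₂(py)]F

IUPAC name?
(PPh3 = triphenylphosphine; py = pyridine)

The 1 fluoride counter-ion carries a total charge of -1, so each complex ion is 1+.
Ligand charges: 1×chloro (-1 each), 2×triphenylphosphine (neutral), 1×pyridine (neutral); total -1. So Co + (-1) = 1+, giving Co = +2.
Ligands are named alphabetically: chloro before pyridine before triphenylphosphine.

chloro(pyridine)bis(triphenylphosphine)cobalt(II) fluoride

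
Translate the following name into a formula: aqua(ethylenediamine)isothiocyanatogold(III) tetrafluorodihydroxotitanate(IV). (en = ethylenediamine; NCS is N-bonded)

[Au(en)(H2O)(NCS)][TiF4(OH)2]

Cation [Au…]: ligand charges -1, Au(III) ⇒ ion charge 2+.
Anion [Ti…]: ligand charges -6, Ti(IV) ⇒ ion charge 2−.
One 2+ cation balances one 2− anion.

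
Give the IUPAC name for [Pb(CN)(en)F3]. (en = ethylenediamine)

There is no counter-ion, so the complex is neutral overall.
Ligand charges: 1×ethylenediamine (neutral), 1×cyano (-1 each), 3×fluoro (-1 each); total -4. So Pb + (-4) = 0, giving Pb = +4.
Ligands are named alphabetically: cyano before ethylenediamine before fluoro.

cyano(ethylenediamine)trifluorolead(IV)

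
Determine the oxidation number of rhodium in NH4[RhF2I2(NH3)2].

+3

1 ammonium outside the brackets (+1 each) → the complex ion is 1−.
Ligand charges: 2×F = -2; 2×I = -2; 2×NH3 neutral; sum -4.
Rh + (-4) = 1− ⇒ Rh is +3.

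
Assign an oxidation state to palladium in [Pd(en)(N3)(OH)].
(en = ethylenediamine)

No counter-ion: the bracketed complex is neutral.
Ligand charges: 1×N3 = -1; 1×OH = -1; 1×en neutral; sum -2.
Pd + (-2) = 0 ⇒ Pd is +2.

+2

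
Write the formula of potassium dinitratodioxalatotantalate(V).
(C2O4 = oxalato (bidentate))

K[Ta(C2O4)2(NO3)2]

Ligands: 2 oxalato (C2O4, -2), 2 nitrato (NO3, -1). Ligand charge sum = -6.
Charge balance with potassium (+1) requires 1 complex ion per 1 potassium.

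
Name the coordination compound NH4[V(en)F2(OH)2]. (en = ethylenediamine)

ammonium (ethylenediamine)difluorodihydroxovanadate(III)

The 1 ammonium counter-ion carries a total charge of +1, so each complex ion is 1−.
Ligand charges: 2×fluoro (-1 each), 2×hydroxo (-1 each), 1×ethylenediamine (neutral); total -4. So V + (-4) = 1−, giving V = +3.
Ligands are named alphabetically: ethylenediamine before fluoro before hydroxo.
The complex ion is anionic, so vanadium takes the -ate form vanadate(III).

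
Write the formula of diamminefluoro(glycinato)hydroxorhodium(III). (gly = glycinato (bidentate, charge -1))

Ligands: 1 glycinato (gly, -1), 1 hydroxo (OH, -1), 2 ammine (NH3, neutral), 1 fluoro (F, -1). Ligand charge sum = -3.
With Rh in oxidation state +3, the complex ion is [Rh...].

[RhF(gly)(NH3)2(OH)]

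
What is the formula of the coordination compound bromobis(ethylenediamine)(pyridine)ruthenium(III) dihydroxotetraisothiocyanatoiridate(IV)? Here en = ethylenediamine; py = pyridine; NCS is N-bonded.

[RuBr(en)2(py)][Ir(NCS)4(OH)2]

Cation [Ru…]: ligand charges -1, Ru(III) ⇒ ion charge 2+.
Anion [Ir…]: ligand charges -6, Ir(IV) ⇒ ion charge 2−.
One 2+ cation balances one 2− anion.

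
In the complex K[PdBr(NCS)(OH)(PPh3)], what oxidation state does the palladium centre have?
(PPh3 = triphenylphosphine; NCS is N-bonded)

+2

1 potassium outside the brackets (+1 each) → the complex ion is 1−.
Ligand charges: 1×PPh3 neutral; 1×Br = -1; 1×OH = -1; 1×NCS = -1; sum -3.
Pd + (-3) = 1− ⇒ Pd is +2.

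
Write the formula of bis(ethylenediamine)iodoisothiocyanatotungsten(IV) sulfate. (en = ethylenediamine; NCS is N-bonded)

[W(en)2I(NCS)]SO4

Ligands: 1 iodo (I, -1), 2 ethylenediamine (en, neutral), 1 isothiocyanato (NCS, -1). Ligand charge sum = -2.
With W in oxidation state +4, the complex ion is [W...]^2+.
Charge balance with sulfate (-2) requires 1 complex ion per 1 sulfate.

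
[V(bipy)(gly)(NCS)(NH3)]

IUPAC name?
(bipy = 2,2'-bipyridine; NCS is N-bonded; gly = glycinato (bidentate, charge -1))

ammine(2,2'-bipyridine)(glycinato)isothiocyanatovanadium(II)

There is no counter-ion, so the complex is neutral overall.
Ligand charges: 1×2,2'-bipyridine (neutral), 1×isothiocyanato (-1 each), 1×ammine (neutral), 1×glycinato (-1 each); total -2. So V + (-2) = 0, giving V = +2.
Ligands are named alphabetically: ammine before bipyridine before glycinato before isothiocyanato.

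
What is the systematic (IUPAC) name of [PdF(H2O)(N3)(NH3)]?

There is no counter-ion, so the complex is neutral overall.
Ligand charges: 1×azido (-1 each), 1×ammine (neutral), 1×fluoro (-1 each), 1×aqua (neutral); total -2. So Pd + (-2) = 0, giving Pd = +2.
Ligands are named alphabetically: ammine before aqua before azido before fluoro.

ammineaquaazidofluoropalladium(II)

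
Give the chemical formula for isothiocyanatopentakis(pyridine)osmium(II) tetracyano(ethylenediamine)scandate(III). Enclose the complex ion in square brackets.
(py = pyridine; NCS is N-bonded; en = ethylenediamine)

[Os(NCS)(py)5][Sc(CN)4(en)]

Cation [Os…]: ligand charges -1, Os(II) ⇒ ion charge 1+.
Anion [Sc…]: ligand charges -4, Sc(III) ⇒ ion charge 1−.
One 1+ cation balances one 1− anion.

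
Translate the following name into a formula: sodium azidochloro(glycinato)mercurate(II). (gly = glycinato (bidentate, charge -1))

Na[HgCl(gly)(N3)]

Ligands: 1 glycinato (gly, -1), 1 azido (N3, -1), 1 chloro (Cl, -1). Ligand charge sum = -3.
With Hg in oxidation state +2, the complex ion is [Hg...]^1−.
Charge balance with sodium (+1) requires 1 complex ion per 1 sodium.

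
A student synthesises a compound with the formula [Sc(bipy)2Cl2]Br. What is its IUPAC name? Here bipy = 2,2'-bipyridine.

The 1 bromide counter-ion carries a total charge of -1, so each complex ion is 1+.
Ligand charges: 2×chloro (-1 each), 2×2,2'-bipyridine (neutral); total -2. So Sc + (-2) = 1+, giving Sc = +3.
Ligands are named alphabetically: bipyridine before chloro.

bis(2,2'-bipyridine)dichloroscandium(III) bromide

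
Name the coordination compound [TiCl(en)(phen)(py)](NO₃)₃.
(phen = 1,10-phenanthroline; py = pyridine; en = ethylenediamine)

chloro(ethylenediamine)(1,10-phenanthroline)(pyridine)titanium(IV) nitrate

The 3 nitrate counter-ions carry a total charge of -3, so each complex ion is 3+.
Ligand charges: 1×chloro (-1 each), 1×1,10-phenanthroline (neutral), 1×pyridine (neutral), 1×ethylenediamine (neutral); total -1. So Ti + (-1) = 3+, giving Ti = +4.
Ligands are named alphabetically: chloro before ethylenediamine before phenanthroline before pyridine.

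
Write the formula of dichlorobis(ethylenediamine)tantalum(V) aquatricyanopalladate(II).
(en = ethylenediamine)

Cation [Ta…]: ligand charges -2, Ta(V) ⇒ ion charge 3+.
Anion [Pd…]: ligand charges -3, Pd(II) ⇒ ion charge 1−.

[TaCl2(en)2][Pd(CN)3(H2O)]3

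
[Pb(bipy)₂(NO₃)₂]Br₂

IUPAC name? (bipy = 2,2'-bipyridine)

The 2 bromide counter-ions carry a total charge of -2, so each complex ion is 2+.
Ligand charges: 2×nitrato (-1 each), 2×2,2'-bipyridine (neutral); total -2. So Pb + (-2) = 2+, giving Pb = +4.
Ligands are named alphabetically: bipyridine before nitrato.

bis(2,2'-bipyridine)dinitratolead(IV) bromide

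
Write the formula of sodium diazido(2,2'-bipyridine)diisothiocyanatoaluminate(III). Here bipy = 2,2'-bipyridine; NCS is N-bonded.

Ligands: 1 2,2'-bipyridine (bipy, neutral), 2 azido (N3, -1), 2 isothiocyanato (NCS, -1). Ligand charge sum = -4.
Charge balance with sodium (+1) requires 1 complex ion per 1 sodium.

Na[Al(bipy)(N3)2(NCS)2]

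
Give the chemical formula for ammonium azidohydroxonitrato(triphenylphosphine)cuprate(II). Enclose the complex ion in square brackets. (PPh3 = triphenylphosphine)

Ligands: 1 azido (N3, -1), 1 nitrato (NO3, -1), 1 triphenylphosphine (PPh3, neutral), 1 hydroxo (OH, -1). Ligand charge sum = -3.
Charge balance with ammonium (+1) requires 1 complex ion per 1 ammonium.

NH4[Cu(N3)(NO3)(OH)(PPh3)]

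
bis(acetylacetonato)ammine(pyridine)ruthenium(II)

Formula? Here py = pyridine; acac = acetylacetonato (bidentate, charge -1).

Ligands: 1 ammine (NH3, neutral), 1 pyridine (py, neutral), 2 acetylacetonato (acac, -1). Ligand charge sum = -2.
With Ru in oxidation state +2, the complex ion is [Ru...].

[Ru(acac)2(NH3)(py)]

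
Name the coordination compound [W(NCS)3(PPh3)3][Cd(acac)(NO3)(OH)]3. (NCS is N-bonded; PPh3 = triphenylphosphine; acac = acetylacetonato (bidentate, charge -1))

triisothiocyanatotris(triphenylphosphine)tungsten(VI) (acetylacetonato)hydroxonitratocadmate(II)

Cadmium is always +2 in its complexes; the anion's ligand charges sum to -3, so the complex anion is 1−.
With 3 anions per cation, the cation must be 3×1 = 3+.
Cation: ligand charges sum to -3; for the ion to be 3+, W = +6.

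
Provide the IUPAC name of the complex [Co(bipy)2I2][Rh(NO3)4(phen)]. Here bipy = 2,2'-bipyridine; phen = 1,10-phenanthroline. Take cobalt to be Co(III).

Both ions are complex: the cation is named first with the plain metal name, the anion second with the -ate form; each ion's ligands are alphabetised independently.
Co is given as +3; the cation's ligand charges sum to -2, so the complex cation is 1+.
A 1:1 salt means the anion carries the equal and opposite charge, 1−.
Anion: ligand charges sum to -4; for the ion to be 1−, Rh = +3.

bis(2,2'-bipyridine)diiodocobalt(III) tetranitrato(1,10-phenanthroline)rhodate(III)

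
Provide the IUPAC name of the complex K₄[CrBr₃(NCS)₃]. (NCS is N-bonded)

The 4 potassium counter-ions carry a total charge of +4, so each complex ion is 4−.
Ligand charges: 3×isothiocyanato (-1 each), 3×bromo (-1 each); total -6. So Cr + (-6) = 4−, giving Cr = +2.
Ligands are named alphabetically: bromo before isothiocyanato.
The complex ion is anionic, so chromium takes the -ate form chromate(II).

potassium tribromotriisothiocyanatochromate(II)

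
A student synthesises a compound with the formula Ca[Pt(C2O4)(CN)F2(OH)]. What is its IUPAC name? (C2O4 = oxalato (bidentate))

calcium cyanodifluorohydroxooxalatoplatinate(IV)

The 1 calcium counter-ion carries a total charge of +2, so each complex ion is 2−.
Ligand charges: 1×oxalato (-2 each), 1×cyano (-1 each), 1×hydroxo (-1 each), 2×fluoro (-1 each); total -6. So Pt + (-6) = 2−, giving Pt = +4.
The complex ion is anionic, so platinum takes the -ate form platinate(IV).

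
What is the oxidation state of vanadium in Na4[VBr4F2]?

4 sodium outside the brackets (+1 each) → the complex ion is 4−.
Ligand charges: 4×Br = -4; 2×F = -2; sum -6.
V + (-6) = 4− ⇒ V is +2.

+2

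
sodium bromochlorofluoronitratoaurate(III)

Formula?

Ligands: 1 fluoro (F, -1), 1 chloro (Cl, -1), 1 nitrato (NO3, -1), 1 bromo (Br, -1). Ligand charge sum = -4.
With Au in oxidation state +3, the complex ion is [Au...]^1−.
Charge balance with sodium (+1) requires 1 complex ion per 1 sodium.

Na[AuBrClF(NO3)]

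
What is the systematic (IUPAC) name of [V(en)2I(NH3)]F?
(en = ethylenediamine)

amminebis(ethylenediamine)iodovanadium(II) fluoride

The 1 fluoride counter-ion carries a total charge of -1, so each complex ion is 1+.
Ligand charges: 2×ethylenediamine (neutral), 1×ammine (neutral), 1×iodo (-1 each); total -1. So V + (-1) = 1+, giving V = +2.
Ligands are named alphabetically: ammine before ethylenediamine before iodo.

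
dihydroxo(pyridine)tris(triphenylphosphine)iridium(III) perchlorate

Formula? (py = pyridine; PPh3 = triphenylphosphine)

Ligands: 2 hydroxo (OH, -1), 1 pyridine (py, neutral), 3 triphenylphosphine (PPh3, neutral). Ligand charge sum = -2.
With Ir in oxidation state +3, the complex ion is [Ir...]^1+.
Charge balance with perchlorate (-1) requires 1 complex ion per 1 perchlorate.

[Ir(OH)2(PPh3)3(py)]ClO4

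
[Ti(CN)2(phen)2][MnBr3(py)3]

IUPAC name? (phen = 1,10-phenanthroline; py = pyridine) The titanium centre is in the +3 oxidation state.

dicyanobis(1,10-phenanthroline)titanium(III) tribromotris(pyridine)manganate(II)

Both ions are complex: the cation is named first with the plain metal name, the anion second with the -ate form; each ion's ligands are alphabetised independently.
Ti is given as +3; the cation's ligand charges sum to -2, so the complex cation is 1+.
A 1:1 salt means the anion carries the equal and opposite charge, 1−.
Anion: ligand charges sum to -3; for the ion to be 1−, Mn = +2.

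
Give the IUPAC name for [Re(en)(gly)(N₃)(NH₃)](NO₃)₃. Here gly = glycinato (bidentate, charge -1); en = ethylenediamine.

The 3 nitrate counter-ions carry a total charge of -3, so each complex ion is 3+.
Ligand charges: 1×glycinato (-1 each), 1×ethylenediamine (neutral), 1×ammine (neutral), 1×azido (-1 each); total -2. So Re + (-2) = 3+, giving Re = +5.
Ligands are named alphabetically: ammine before azido before ethylenediamine before glycinato.

ammineazido(ethylenediamine)(glycinato)rhenium(V) nitrate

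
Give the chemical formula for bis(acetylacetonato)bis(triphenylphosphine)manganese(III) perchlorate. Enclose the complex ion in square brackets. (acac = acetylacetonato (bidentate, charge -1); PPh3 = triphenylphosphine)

Ligands: 2 acetylacetonato (acac, -1), 2 triphenylphosphine (PPh3, neutral). Ligand charge sum = -2.
With Mn in oxidation state +3, the complex ion is [Mn...]^1+.
Charge balance with perchlorate (-1) requires 1 complex ion per 1 perchlorate.

[Mn(acac)2(PPh3)2]ClO4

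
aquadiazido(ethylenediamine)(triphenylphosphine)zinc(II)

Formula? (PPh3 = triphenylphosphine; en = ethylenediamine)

[Zn(en)(H2O)(N3)2(PPh3)]

Ligands: 2 azido (N3, -1), 1 triphenylphosphine (PPh3, neutral), 1 aqua (H2O, neutral), 1 ethylenediamine (en, neutral). Ligand charge sum = -2.
With Zn in oxidation state +2, the complex ion is [Zn...].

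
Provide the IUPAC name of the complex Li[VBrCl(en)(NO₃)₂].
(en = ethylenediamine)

The 1 lithium counter-ion carries a total charge of +1, so each complex ion is 1−.
Ligand charges: 1×ethylenediamine (neutral), 1×chloro (-1 each), 1×bromo (-1 each), 2×nitrato (-1 each); total -4. So V + (-4) = 1−, giving V = +3.
Ligands are named alphabetically: bromo before chloro before ethylenediamine before nitrato.
The complex ion is anionic, so vanadium takes the -ate form vanadate(III).

lithium bromochloro(ethylenediamine)dinitratovanadate(III)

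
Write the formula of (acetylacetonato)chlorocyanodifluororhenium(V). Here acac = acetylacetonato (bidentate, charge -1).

[Re(acac)Cl(CN)F2]

Ligands: 1 cyano (CN, -1), 1 chloro (Cl, -1), 2 fluoro (F, -1), 1 acetylacetonato (acac, -1). Ligand charge sum = -5.
With Re in oxidation state +5, the complex ion is [Re...].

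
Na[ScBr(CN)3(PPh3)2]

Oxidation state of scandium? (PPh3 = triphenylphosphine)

+3

1 sodium outside the brackets (+1 each) → the complex ion is 1−.
Ligand charges: 2×PPh3 neutral; 3×CN = -3; 1×Br = -1; sum -4.
Sc + (-4) = 1− ⇒ Sc is +3.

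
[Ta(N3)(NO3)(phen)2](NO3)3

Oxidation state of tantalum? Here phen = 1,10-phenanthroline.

3 nitrate outside the brackets (-1 each) → the complex ion is 3+.
Ligand charges: 1×N3 = -1; 2×phen neutral; 1×NO3 = -1; sum -2.
Ta + (-2) = 3+ ⇒ Ta is +5.

+5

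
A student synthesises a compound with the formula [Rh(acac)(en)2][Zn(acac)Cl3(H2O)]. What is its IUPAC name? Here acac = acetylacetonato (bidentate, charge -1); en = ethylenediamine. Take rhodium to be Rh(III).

(acetylacetonato)bis(ethylenediamine)rhodium(III) (acetylacetonato)aquatrichlorozincate(II)

Both ions are complex: the cation is named first with the plain metal name, the anion second with the -ate form; each ion's ligands are alphabetised independently.
Rh is given as +3; the cation's ligand charges sum to -1, so the complex cation is 2+.
A 1:1 salt means the anion carries the equal and opposite charge, 2−.
Anion: ligand charges sum to -4; for the ion to be 2−, Zn = +2.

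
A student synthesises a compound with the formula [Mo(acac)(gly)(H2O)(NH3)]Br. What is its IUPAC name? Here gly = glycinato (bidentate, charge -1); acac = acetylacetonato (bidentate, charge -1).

The 1 bromide counter-ion carries a total charge of -1, so each complex ion is 1+.
Ligand charges: 1×aqua (neutral), 1×glycinato (-1 each), 1×ammine (neutral), 1×acetylacetonato (-1 each); total -2. So Mo + (-2) = 1+, giving Mo = +3.
Ligands are named alphabetically: acetylacetonato before ammine before aqua before glycinato.

(acetylacetonato)ammineaqua(glycinato)molybdenum(III) bromide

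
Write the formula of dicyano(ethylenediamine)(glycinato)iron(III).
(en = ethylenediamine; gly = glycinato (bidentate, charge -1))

[Fe(CN)2(en)(gly)]

Ligands: 1 ethylenediamine (en, neutral), 2 cyano (CN, -1), 1 glycinato (gly, -1). Ligand charge sum = -3.
With Fe in oxidation state +3, the complex ion is [Fe...].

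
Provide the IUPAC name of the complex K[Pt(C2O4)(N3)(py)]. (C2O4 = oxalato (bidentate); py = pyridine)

potassium azidooxalato(pyridine)platinate(II)

The 1 potassium counter-ion carries a total charge of +1, so each complex ion is 1−.
Ligand charges: 1×oxalato (-2 each), 1×pyridine (neutral), 1×azido (-1 each); total -3. So Pt + (-3) = 1−, giving Pt = +2.
The complex ion is anionic, so platinum takes the -ate form platinate(II).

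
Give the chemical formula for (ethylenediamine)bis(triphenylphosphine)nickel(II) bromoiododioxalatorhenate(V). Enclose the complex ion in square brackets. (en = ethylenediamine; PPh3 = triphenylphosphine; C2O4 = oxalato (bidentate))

Cation [Ni…]: ligand charges 0, Ni(II) ⇒ ion charge 2+.
Anion [Re…]: ligand charges -6, Re(V) ⇒ ion charge 1−.
One 2+ cation requires 2 of the 1− anion.

[Ni(en)(PPh3)2][ReBr(C2O4)2I]2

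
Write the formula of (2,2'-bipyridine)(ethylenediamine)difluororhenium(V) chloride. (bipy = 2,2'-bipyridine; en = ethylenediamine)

Ligands: 1 2,2'-bipyridine (bipy, neutral), 1 ethylenediamine (en, neutral), 2 fluoro (F, -1). Ligand charge sum = -2.
Charge balance with chloride (-1) requires 1 complex ion per 3 chloride.

[Re(bipy)(en)F2]Cl3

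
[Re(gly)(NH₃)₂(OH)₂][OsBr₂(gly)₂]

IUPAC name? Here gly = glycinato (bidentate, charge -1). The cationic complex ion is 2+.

diammine(glycinato)dihydroxorhenium(V) dibromobis(glycinato)osmate(II)

Both ions are complex: the cation is named first with the plain metal name, the anion second with the -ate form; each ion's ligands are alphabetised independently.
The complex cation is given as 2+; its ligand charges sum to -3, so Re = +5.
A 1:1 salt means the anion carries the equal and opposite charge, 2−.
Anion: ligand charges sum to -4; for the ion to be 2−, Os = +2.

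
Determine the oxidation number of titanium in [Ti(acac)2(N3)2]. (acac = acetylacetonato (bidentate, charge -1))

+4

No counter-ion: the bracketed complex is neutral.
Ligand charges: 2×acac = -2; 2×N3 = -2; sum -4.
Ti + (-4) = 0 ⇒ Ti is +4.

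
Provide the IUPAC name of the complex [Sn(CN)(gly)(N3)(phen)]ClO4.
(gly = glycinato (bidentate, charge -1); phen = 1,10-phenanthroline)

The 1 perchlorate counter-ion carries a total charge of -1, so each complex ion is 1+.
Ligand charges: 1×cyano (-1 each), 1×glycinato (-1 each), 1×azido (-1 each), 1×1,10-phenanthroline (neutral); total -3. So Sn + (-3) = 1+, giving Sn = +4.
Ligands are named alphabetically: azido before cyano before glycinato before phenanthroline.

azidocyano(glycinato)(1,10-phenanthroline)tin(IV) perchlorate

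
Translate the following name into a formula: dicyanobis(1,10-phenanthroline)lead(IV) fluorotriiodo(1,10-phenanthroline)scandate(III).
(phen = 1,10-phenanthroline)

[Pb(CN)2(phen)2][ScFI3(phen)]2

Cation [Pb…]: ligand charges -2, Pb(IV) ⇒ ion charge 2+.
Anion [Sc…]: ligand charges -4, Sc(III) ⇒ ion charge 1−.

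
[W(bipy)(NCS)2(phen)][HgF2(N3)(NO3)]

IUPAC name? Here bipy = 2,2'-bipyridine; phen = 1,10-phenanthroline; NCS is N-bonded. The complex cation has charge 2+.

The complex cation is given as 2+; its ligand charges sum to -2, so W = +4.
A 1:1 salt means the anion carries the equal and opposite charge, 2−.
Anion: ligand charges sum to -4; for the ion to be 2−, Hg = +2.

(2,2'-bipyridine)diisothiocyanato(1,10-phenanthroline)tungsten(IV) azidodifluoronitratomercurate(II)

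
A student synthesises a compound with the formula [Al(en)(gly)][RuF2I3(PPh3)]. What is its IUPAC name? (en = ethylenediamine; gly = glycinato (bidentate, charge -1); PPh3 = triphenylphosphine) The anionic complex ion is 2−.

Both ions are complex: the cation is named first with the plain metal name, the anion second with the -ate form; each ion's ligands are alphabetised independently.
The complex anion is given as 2−; its ligand charges sum to -5, so Ru = +3.
A 1:1 salt means the cation carries the equal and opposite charge, 2+.
Cation: ligand charges sum to -1; for the ion to be 2+, Al = +3.

(ethylenediamine)(glycinato)aluminium(III) difluorotriiodo(triphenylphosphine)ruthenate(III)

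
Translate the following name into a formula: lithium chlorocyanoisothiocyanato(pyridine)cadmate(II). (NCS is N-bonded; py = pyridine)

Li[CdCl(CN)(NCS)(py)]

Ligands: 1 isothiocyanato (NCS, -1), 1 pyridine (py, neutral), 1 chloro (Cl, -1), 1 cyano (CN, -1). Ligand charge sum = -3.
With Cd in oxidation state +2, the complex ion is [Cd...]^1−.
Charge balance with lithium (+1) requires 1 complex ion per 1 lithium.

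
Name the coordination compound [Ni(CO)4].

There is no counter-ion, so the complex is neutral overall.
Ligand charges: 4×carbonyl (neutral); total 0. So Ni + (0) = 0, giving Ni = 0.

tetracarbonylnickel(0)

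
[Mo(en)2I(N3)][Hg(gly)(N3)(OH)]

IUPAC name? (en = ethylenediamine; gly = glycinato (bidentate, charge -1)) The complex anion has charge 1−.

azidobis(ethylenediamine)iodomolybdenum(III) azido(glycinato)hydroxomercurate(II)

The complex anion is given as 1−; its ligand charges sum to -3, so Hg = +2.
A 1:1 salt means the cation carries the equal and opposite charge, 1+.
Cation: ligand charges sum to -2; for the ion to be 1+, Mo = +3.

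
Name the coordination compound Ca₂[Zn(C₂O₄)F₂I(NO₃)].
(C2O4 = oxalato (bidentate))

The 2 calcium counter-ions carry a total charge of +4, so each complex ion is 4−.
Ligand charges: 2×fluoro (-1 each), 1×oxalato (-2 each), 1×nitrato (-1 each), 1×iodo (-1 each); total -6. So Zn + (-6) = 4−, giving Zn = +2.
The complex ion is anionic, so zinc takes the -ate form zincate(II).

calcium difluoroiodonitratooxalatozincate(II)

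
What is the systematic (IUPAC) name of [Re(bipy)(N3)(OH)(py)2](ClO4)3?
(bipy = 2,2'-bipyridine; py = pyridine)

azido(2,2'-bipyridine)hydroxobis(pyridine)rhenium(V) perchlorate

The 3 perchlorate counter-ions carry a total charge of -3, so each complex ion is 3+.
Ligand charges: 1×2,2'-bipyridine (neutral), 1×hydroxo (-1 each), 2×pyridine (neutral), 1×azido (-1 each); total -2. So Re + (-2) = 3+, giving Re = +5.
Ligands are named alphabetically: azido before bipyridine before hydroxo before pyridine.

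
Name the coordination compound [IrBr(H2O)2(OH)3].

There is no counter-ion, so the complex is neutral overall.
Ligand charges: 1×bromo (-1 each), 2×aqua (neutral), 3×hydroxo (-1 each); total -4. So Ir + (-4) = 0, giving Ir = +4.
Ligands are named alphabetically: aqua before bromo before hydroxo.

diaquabromotrihydroxoiridium(IV)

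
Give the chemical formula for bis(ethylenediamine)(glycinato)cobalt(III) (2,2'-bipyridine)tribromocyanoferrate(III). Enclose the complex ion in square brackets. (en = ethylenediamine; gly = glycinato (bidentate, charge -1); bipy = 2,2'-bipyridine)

[Co(en)2(gly)][Fe(bipy)Br3(CN)]2

Cation [Co…]: ligand charges -1, Co(III) ⇒ ion charge 2+.
Anion [Fe…]: ligand charges -4, Fe(III) ⇒ ion charge 1−.
One 2+ cation requires 2 of the 1− anion.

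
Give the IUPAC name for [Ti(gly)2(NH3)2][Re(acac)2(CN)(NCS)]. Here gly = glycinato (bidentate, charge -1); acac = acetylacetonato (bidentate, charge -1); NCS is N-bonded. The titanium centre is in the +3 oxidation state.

Both ions are complex: the cation is named first with the plain metal name, the anion second with the -ate form; each ion's ligands are alphabetised independently.
Ti is given as +3; the cation's ligand charges sum to -2, so the complex cation is 1+.
A 1:1 salt means the anion carries the equal and opposite charge, 1−.
Anion: ligand charges sum to -4; for the ion to be 1−, Re = +3.

diamminebis(glycinato)titanium(III) bis(acetylacetonato)cyanoisothiocyanatorhenate(III)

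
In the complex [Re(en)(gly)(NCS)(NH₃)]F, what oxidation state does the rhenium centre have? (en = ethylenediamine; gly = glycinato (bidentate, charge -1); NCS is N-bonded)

1 fluoride outside the brackets (-1 each) → the complex ion is 1+.
Ligand charges: 1×en neutral; 1×NH3 neutral; 1×gly = -1; 1×NCS = -1; sum -2.
Re + (-2) = 1+ ⇒ Re is +3.

+3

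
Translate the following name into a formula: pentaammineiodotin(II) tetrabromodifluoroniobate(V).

[SnI(NH3)5][NbBr4F2]

Cation [Sn…]: ligand charges -1, Sn(II) ⇒ ion charge 1+.
Anion [Nb…]: ligand charges -6, Nb(V) ⇒ ion charge 1−.
One 1+ cation balances one 1− anion.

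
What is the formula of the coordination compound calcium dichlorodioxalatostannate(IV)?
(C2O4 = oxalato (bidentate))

Ca[Sn(C2O4)2Cl2]

Ligands: 2 chloro (Cl, -1), 2 oxalato (C2O4, -2). Ligand charge sum = -6.
With Sn in oxidation state +4, the complex ion is [Sn...]^2−.
Charge balance with calcium (+2) requires 1 complex ion per 1 calcium.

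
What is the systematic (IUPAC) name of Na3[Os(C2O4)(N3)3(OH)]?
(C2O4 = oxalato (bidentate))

The 3 sodium counter-ions carry a total charge of +3, so each complex ion is 3−.
Ligand charges: 1×oxalato (-2 each), 1×hydroxo (-1 each), 3×azido (-1 each); total -6. So Os + (-6) = 3−, giving Os = +3.
Ligands are named alphabetically: azido before hydroxo before oxalato.
The complex ion is anionic, so osmium takes the -ate form osmate(III).

sodium triazidohydroxooxalatoosmate(III)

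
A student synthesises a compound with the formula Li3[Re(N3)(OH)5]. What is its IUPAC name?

lithium azidopentahydroxorhenate(III)

The 3 lithium counter-ions carry a total charge of +3, so each complex ion is 3−.
Ligand charges: 1×azido (-1 each), 5×hydroxo (-1 each); total -6. So Re + (-6) = 3−, giving Re = +3.
The complex ion is anionic, so rhenium takes the -ate form rhenate(III).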